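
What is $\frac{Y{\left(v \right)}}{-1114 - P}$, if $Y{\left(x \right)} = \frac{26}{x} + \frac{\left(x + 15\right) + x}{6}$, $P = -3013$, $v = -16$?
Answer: $- \frac{107}{45576} \approx -0.0023477$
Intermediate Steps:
$Y{\left(x \right)} = \frac{5}{2} + \frac{26}{x} + \frac{x}{3}$ ($Y{\left(x \right)} = \frac{26}{x} + \left(\left(15 + x\right) + x\right) \frac{1}{6} = \frac{26}{x} + \left(15 + 2 x\right) \frac{1}{6} = \frac{26}{x} + \left(\frac{5}{2} + \frac{x}{3}\right) = \frac{5}{2} + \frac{26}{x} + \frac{x}{3}$)
$\frac{Y{\left(v \right)}}{-1114 - P} = \frac{\frac{5}{2} + \frac{26}{-16} + \frac{1}{3} \left(-16\right)}{-1114 - -3013} = \frac{\frac{5}{2} + 26 \left(- \frac{1}{16}\right) - \frac{16}{3}}{-1114 + 3013} = \frac{\frac{5}{2} - \frac{13}{8} - \frac{16}{3}}{1899} = \left(- \frac{107}{24}\right) \frac{1}{1899} = - \frac{107}{45576}$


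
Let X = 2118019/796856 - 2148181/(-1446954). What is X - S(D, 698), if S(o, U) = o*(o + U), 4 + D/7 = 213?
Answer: -1822649245115393885/576506988312 ≈ -3.1615e+6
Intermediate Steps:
D = 1463 (D = -28 + 7*213 = -28 + 1491 = 1463)
S(o, U) = o*(U + o)
X = 2388233491531/576506988312 (X = 2118019*(1/796856) - 2148181*(-1/1446954) = 2118019/796856 + 2148181/1446954 = 2388233491531/576506988312 ≈ 4.1426)
X - S(D, 698) = 2388233491531/576506988312 - 1463*(698 + 1463) = 2388233491531/576506988312 - 1463*2161 = 2388233491531/576506988312 - 1*3161543 = 2388233491531/576506988312 - 3161543 = -1822649245115393885/576506988312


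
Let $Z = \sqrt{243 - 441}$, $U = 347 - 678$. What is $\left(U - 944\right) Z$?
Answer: $- 3825 i \sqrt{22} \approx - 17941.0 i$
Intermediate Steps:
$U = -331$
$Z = 3 i \sqrt{22}$ ($Z = \sqrt{-198} = 3 i \sqrt{22} \approx 14.071 i$)
$\left(U - 944\right) Z = \left(-331 - 944\right) 3 i \sqrt{22} = - 1275 \cdot 3 i \sqrt{22} = - 3825 i \sqrt{22}$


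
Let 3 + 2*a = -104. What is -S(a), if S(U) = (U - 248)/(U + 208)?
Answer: 201/103 ≈ 1.9515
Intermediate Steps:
a = -107/2 (a = -3/2 + (½)*(-104) = -3/2 - 52 = -107/2 ≈ -53.500)
S(U) = (-248 + U)/(208 + U)
-S(a) = -(-248 - 107/2)/(208 - 107/2) = -(-603)/(309/2*2) = -2*(-603)/(309*2) = -1*(-201/103) = 201/103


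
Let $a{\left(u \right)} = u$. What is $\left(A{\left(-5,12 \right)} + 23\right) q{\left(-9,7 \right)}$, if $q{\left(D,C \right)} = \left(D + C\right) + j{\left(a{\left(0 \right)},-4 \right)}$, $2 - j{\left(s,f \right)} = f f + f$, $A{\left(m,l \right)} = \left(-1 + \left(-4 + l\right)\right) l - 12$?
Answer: $-1140$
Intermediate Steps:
$A{\left(m,l \right)} = -12 + l \left(-5 + l\right)$ ($A{\left(m,l \right)} = \left(-5 + l\right) l - 12 = l \left(-5 + l\right) - 12 = -12 + l \left(-5 + l\right)$)
$j{\left(s,f \right)} = 2 - f - f^{2}$ ($j{\left(s,f \right)} = 2 - \left(f f + f\right) = 2 - \left(f^{2} + f\right) = 2 - \left(f + f^{2}\right) = 2 - f - f^{2}$)
$q{\left(D,C \right)} = -10 + C + D$ ($q{\left(D,C \right)} = \left(D + C\right) - 10 = \left(C + D\right) + \left(2 + 4 - 16\right) = \left(C + D\right) - 10 = -10 + C + D$)
$\left(A{\left(-5,12 \right)} + 23\right) q{\left(-9,7 \right)} = \left(\left(-12 + 12^{2} - 60\right) + 23\right) \left(-10 + 7 - 9\right) = \left(\left(-12 + 144 - 60\right) + 23\right) \left(-12\right) = \left(72 + 23\right) \left(-12\right) = 95 \left(-12\right) = -1140$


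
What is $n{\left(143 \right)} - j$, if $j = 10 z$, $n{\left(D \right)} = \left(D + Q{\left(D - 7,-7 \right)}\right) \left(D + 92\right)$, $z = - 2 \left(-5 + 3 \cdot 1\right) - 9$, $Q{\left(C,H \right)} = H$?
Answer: $32010$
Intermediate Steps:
$z = -5$ ($z = - 2 \left(-5 + 3\right) - 9 = \left(-2\right) \left(-2\right) - 9 = 4 - 9 = -5$)
$n{\left(D \right)} = \left(-7 + D\right) \left(92 + D\right)$ ($n{\left(D \right)} = \left(D - 7\right) \left(D + 92\right) = \left(-7 + D\right) \left(92 + D\right)$)
$j = -50$ ($j = 10 \left(-5\right) = -50$)
$n{\left(143 \right)} - j = \left(-644 + 143^{2} + 85 \cdot 143\right) - -50 = \left(-644 + 20449 + 12155\right) + 50 = 31960 + 50 = 32010$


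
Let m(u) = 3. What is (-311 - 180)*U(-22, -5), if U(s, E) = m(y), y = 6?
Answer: -1473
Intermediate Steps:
U(s, E) = 3
(-311 - 180)*U(-22, -5) = (-311 - 180)*3 = -491*3 = -1473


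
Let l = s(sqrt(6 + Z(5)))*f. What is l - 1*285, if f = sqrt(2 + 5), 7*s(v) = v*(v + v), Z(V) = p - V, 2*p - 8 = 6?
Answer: -285 + 16*sqrt(7)/7 ≈ -278.95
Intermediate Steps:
p = 7 (p = 4 + (1/2)*6 = 4 + 3 = 7)
Z(V) = 7 - V
s(v) = 2*v**2/7 (s(v) = (v*(v + v))/7 = (v*(2*v))/7 = (2*v**2)/7 = 2*v**2/7)
f = sqrt(7) ≈ 2.6458
l = 16*sqrt(7)/7 (l = (2*(sqrt(6 + (7 - 1*5)))**2/7)*sqrt(7) = (2*(sqrt(6 + (7 - 5)))**2/7)*sqrt(7) = (2*(sqrt(6 + 2))**2/7)*sqrt(7) = (2*(sqrt(8))**2/7)*sqrt(7) = (2*(2*sqrt(2))**2/7)*sqrt(7) = ((2/7)*8)*sqrt(7) = 16*sqrt(7)/7 ≈ 6.0474)
l - 1*285 = 16*sqrt(7)/7 - 1*285 = 16*sqrt(7)/7 - 285 = -285 + 16*sqrt(7)/7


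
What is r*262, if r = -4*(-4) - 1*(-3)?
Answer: 4978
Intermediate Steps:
r = 19 (r = 16 + 3 = 19)
r*262 = 19*262 = 4978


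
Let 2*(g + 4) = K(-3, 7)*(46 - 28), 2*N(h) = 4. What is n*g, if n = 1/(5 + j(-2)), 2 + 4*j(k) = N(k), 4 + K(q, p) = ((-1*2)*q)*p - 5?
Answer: 293/5 ≈ 58.600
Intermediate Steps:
N(h) = 2 (N(h) = (½)*4 = 2)
K(q, p) = -9 - 2*p*q (K(q, p) = -4 + (((-1*2)*q)*p - 5) = -4 + ((-2*q)*p - 5) = -4 + (-2*p*q - 5) = -4 + (-5 - 2*p*q) = -9 - 2*p*q)
j(k) = 0 (j(k) = -½ + (¼)*2 = -½ + ½ = 0)
g = 293 (g = -4 + ((-9 - 2*7*(-3))*(46 - 28))/2 = -4 + ((-9 + 42)*18)/2 = -4 + (33*18)/2 = -4 + (½)*594 = -4 + 297 = 293)
n = ⅕ (n = 1/(5 + 0) = 1/5 = ⅕ ≈ 0.20000)
n*g = (⅕)*293 = 293/5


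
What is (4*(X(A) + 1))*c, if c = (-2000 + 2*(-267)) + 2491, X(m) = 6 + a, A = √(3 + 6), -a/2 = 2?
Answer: -516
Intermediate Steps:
a = -4 (a = -2*2 = -4)
A = 3 (A = √9 = 3)
X(m) = 2 (X(m) = 6 - 4 = 2)
c = -43 (c = (-2000 - 534) + 2491 = -2534 + 2491 = -43)
(4*(X(A) + 1))*c = (4*(2 + 1))*(-43) = (4*3)*(-43) = 12*(-43) = -516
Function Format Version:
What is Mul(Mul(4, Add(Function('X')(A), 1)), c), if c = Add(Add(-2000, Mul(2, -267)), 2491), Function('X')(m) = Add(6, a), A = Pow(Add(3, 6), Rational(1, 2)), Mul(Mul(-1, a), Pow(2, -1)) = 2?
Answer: -516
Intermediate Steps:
a = -4 (a = Mul(-2, 2) = -4)
A = 3 (A = Pow(9, Rational(1, 2)) = 3)
Function('X')(m) = 2 (Function('X')(m) = Add(6, -4) = 2)
c = -43 (c = Add(Add(-2000, -534), 2491) = Add(-2534, 2491) = -43)
Mul(Mul(4, Add(Function('X')(A), 1)), c) = Mul(Mul(4, Add(2, 1)), -43) = Mul(Mul(4, 3), -43) = Mul(12, -43) = -516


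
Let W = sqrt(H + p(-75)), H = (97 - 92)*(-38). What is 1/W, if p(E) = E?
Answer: -I*sqrt(265)/265 ≈ -0.06143*I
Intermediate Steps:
H = -190 (H = 5*(-38) = -190)
W = I*sqrt(265) (W = sqrt(-190 - 75) = sqrt(-265) = I*sqrt(265) ≈ 16.279*I)
1/W = 1/(I*sqrt(265)) = -I*sqrt(265)/265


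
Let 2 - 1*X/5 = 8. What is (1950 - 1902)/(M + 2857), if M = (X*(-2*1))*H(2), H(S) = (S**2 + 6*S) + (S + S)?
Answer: 48/4057 ≈ 0.011831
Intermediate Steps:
X = -30 (X = 10 - 5*8 = 10 - 40 = -30)
H(S) = S**2 + 8*S (H(S) = (S**2 + 6*S) + 2*S = S**2 + 8*S)
M = 1200 (M = (-(-60))*(2*(8 + 2)) = (-30*(-2))*(2*10) = 60*20 = 1200)
(1950 - 1902)/(M + 2857) = (1950 - 1902)/(1200 + 2857) = 48/4057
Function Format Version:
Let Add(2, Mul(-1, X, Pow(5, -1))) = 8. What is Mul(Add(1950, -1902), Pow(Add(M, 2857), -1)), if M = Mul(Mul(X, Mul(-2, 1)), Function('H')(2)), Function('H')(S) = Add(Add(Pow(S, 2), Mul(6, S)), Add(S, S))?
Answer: Rational(48, 4057) ≈ 0.011831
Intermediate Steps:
X = -30 (X = Add(10, Mul(-5, 8)) = Add(10, -40) = -30)
Function('H')(S) = Add(Pow(S, 2), Mul(8, S)) (Function('H')(S) = Add(Add(Pow(S, 2), Mul(6, S)), Mul(2, S)) = Add(Pow(S, 2), Mul(8, S)))
M = 1200 (M = Mul(Mul(-30, Mul(-2, 1)), Mul(2, Add(8, 2))) = Mul(Mul(-30, -2), Mul(2, 10)) = Mul(60, 20) = 1200)
Mul(Add(1950, -1902), Pow(Add(M, 2857), -1)) = Mul(Add(1950, -1902), Pow(Add(1200, 2857), -1)) = Mul(48, Pow(4057, -1)) = Mul(48, Rational(1, 4057)) = Rational(48, 4057)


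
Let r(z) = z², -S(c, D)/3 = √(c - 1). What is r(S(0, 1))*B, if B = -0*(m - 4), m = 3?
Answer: 0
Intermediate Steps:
S(c, D) = -3*√(-1 + c) (S(c, D) = -3*√(c - 1) = -3*√(-1 + c))
B = 0 (B = -0*(3 - 4) = -0*(-1) = -3*0 = 0)
r(S(0, 1))*B = (-3*√(-1 + 0))²*0 = (-3*I)²*0 = -9*0 = 0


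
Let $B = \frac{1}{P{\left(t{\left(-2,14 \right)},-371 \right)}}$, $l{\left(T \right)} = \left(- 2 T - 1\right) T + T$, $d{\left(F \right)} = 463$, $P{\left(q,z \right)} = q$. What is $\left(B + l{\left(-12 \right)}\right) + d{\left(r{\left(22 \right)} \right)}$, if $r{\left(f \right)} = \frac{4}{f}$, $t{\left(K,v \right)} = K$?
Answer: $\frac{349}{2} \approx 174.5$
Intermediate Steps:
$l{\left(T \right)} = T + T \left(-1 - 2 T\right)$ ($l{\left(T \right)} = \left(-1 - 2 T\right) T + T = T \left(-1 - 2 T\right) + T = T + T \left(-1 - 2 T\right)$)
$B = - \frac{1}{2}$ ($B = \frac{1}{-2} = - \frac{1}{2} \approx -0.5$)
$\left(B + l{\left(-12 \right)}\right) + d{\left(r{\left(22 \right)} \right)} = \left(- \frac{1}{2} - 2 \left(-12\right)^{2}\right) + 463 = \left(- \frac{1}{2} - 288\right) + 463 = - \frac{577}{2} + 463 = \frac{349}{2}$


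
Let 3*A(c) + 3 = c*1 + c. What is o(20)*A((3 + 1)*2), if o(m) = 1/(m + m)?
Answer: 13/120 ≈ 0.10833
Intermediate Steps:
o(m) = 1/(2*m)
A(c) = -1 + 2*c/3 (A(c) = -1 + (c*1 + c)/3 = -1 + (c + c)/3 = -1 + (2*c)/3 = -1 + 2*c/3)
o(20)*A((3 + 1)*2) = ((½)/20)*(-1 + 2*((3 + 1)*2)/3) = ((½)*(1/20))*(-1 + 2*(4*2)/3) = (-1 + (⅔)*8)/40 = (-1 + 16/3)/40 = (1/40)*(13/3) = 13/120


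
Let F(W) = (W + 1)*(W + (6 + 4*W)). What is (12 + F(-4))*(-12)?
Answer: -648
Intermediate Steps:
F(W) = (1 + W)*(6 + 5*W)
(12 + F(-4))*(-12) = (12 + (6 + 5*(-4)² + 11*(-4)))*(-12) = (12 + (6 + 5*16 - 44))*(-12) = (12 + (6 + 80 - 44))*(-12) = (12 + 42)*(-12) = 54*(-12) = -648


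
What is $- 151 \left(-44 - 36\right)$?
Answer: $12080$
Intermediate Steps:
$- 151 \left(-44 - 36\right) = \left(-151\right) \left(-80\right) = 12080$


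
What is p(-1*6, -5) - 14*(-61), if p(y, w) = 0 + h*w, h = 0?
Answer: 854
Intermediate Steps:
p(y, w) = 0 (p(y, w) = 0 + 0*w = 0 + 0 = 0)
p(-1*6, -5) - 14*(-61) = 0 - 14*(-61) = 0 + 854 = 854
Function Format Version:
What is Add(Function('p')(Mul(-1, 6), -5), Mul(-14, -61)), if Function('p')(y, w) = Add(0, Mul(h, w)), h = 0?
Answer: 854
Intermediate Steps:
Function('p')(y, w) = 0 (Function('p')(y, w) = Add(0, Mul(0, w)) = Add(0, 0) = 0)
Add(Function('p')(Mul(-1, 6), -5), Mul(-14, -61)) = Add(0, Mul(-14, -61)) = Add(0, 854) = 854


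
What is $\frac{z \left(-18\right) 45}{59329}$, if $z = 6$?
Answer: $- \frac{4860}{59329} \approx -0.081916$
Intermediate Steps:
$\frac{z \left(-18\right) 45}{59329} = \frac{6 \left(-18\right) 45}{59329} = \left(-108\right) 45 \cdot \frac{1}{59329} = \left(-4860\right) \frac{1}{59329} = - \frac{4860}{59329}$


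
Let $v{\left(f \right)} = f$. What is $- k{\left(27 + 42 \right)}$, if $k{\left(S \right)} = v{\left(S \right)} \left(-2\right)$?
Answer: $138$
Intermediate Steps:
$k{\left(S \right)} = - 2 S$ ($k{\left(S \right)} = S \left(-2\right) = - 2 S$)
$- k{\left(27 + 42 \right)} = - \left(-2\right) \left(27 + 42\right) = - \left(-2\right) 69 = \left(-1\right) \left(-138\right) = 138$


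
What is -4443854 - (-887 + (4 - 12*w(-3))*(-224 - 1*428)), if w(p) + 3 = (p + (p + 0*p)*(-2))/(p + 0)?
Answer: -4409063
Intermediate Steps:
w(p) = -4 (w(p) = -3 + (p + (p + 0*p)*(-2))/(p + 0) = -3 + (p + (p + 0)*(-2))/p = -3 + (p + p*(-2))/p = -3 + (p - 2*p)/p = -3 + (-p)/p = -3 - 1 = -4)
-4443854 - (-887 + (4 - 12*w(-3))*(-224 - 1*428)) = -4443854 - (-887 + (4 - 12*(-4))*(-224 - 1*428)) = -4443854 - (-887 + (4 + 48)*(-224 - 428)) = -4443854 - (-887 + 52*(-652)) = -4443854 - (-887 - 33904) = -4443854 - 1*(-34791) = -4443854 + 34791 = -4409063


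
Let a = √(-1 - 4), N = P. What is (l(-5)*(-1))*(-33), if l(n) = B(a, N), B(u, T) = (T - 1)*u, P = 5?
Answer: 132*I*√5 ≈ 295.16*I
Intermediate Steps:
N = 5
a = I*√5 (a = √(-5) = I*√5 ≈ 2.2361*I)
B(u, T) = u*(-1 + T) (B(u, T) = (-1 + T)*u = u*(-1 + T))
l(n) = 4*I*√5 (l(n) = (I*√5)*(-1 + 5) = (I*√5)*4 = 4*I*√5)
(l(-5)*(-1))*(-33) = ((4*I*√5)*(-1))*(-33) = -4*I*√5*(-33) = 132*I*√5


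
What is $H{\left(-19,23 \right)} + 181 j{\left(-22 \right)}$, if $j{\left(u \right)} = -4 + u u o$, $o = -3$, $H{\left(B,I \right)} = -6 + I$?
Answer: $-263519$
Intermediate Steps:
$j{\left(u \right)} = -4 - 3 u^{2}$ ($j{\left(u \right)} = -4 + u u \left(-3\right) = -4 + u^{2} \left(-3\right) = -4 - 3 u^{2}$)
$H{\left(-19,23 \right)} + 181 j{\left(-22 \right)} = \left(-6 + 23\right) + 181 \left(-4 - 3 \left(-22\right)^{2}\right) = 17 + 181 \left(-4 - 1452\right) = 17 + 181 \left(-1456\right) = 17 - 263536 = -263519$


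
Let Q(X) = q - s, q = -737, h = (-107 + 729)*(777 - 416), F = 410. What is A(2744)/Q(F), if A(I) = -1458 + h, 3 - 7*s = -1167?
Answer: -1561588/6329 ≈ -246.74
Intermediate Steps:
s = 1170/7 (s = 3/7 - 1/7*(-1167) = 3/7 + 1167/7 = 1170/7 ≈ 167.14)
h = 224542 (h = 622*361 = 224542)
Q(X) = -6329/7 (Q(X) = -737 - 1*1170/7 = -737 - 1170/7 = -6329/7)
A(I) = 223084 (A(I) = -1458 + 224542 = 223084)
A(2744)/Q(F) = 223084/(-6329/7) = 223084*(-7/6329) = -1561588/6329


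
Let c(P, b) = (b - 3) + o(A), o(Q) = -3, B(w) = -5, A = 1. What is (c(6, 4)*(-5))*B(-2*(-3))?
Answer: -50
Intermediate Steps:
c(P, b) = -6 + b (c(P, b) = (b - 3) - 3 = (-3 + b) - 3 = -6 + b)
(c(6, 4)*(-5))*B(-2*(-3)) = ((-6 + 4)*(-5))*(-5) = -2*(-5)*(-5) = 10*(-5) = -50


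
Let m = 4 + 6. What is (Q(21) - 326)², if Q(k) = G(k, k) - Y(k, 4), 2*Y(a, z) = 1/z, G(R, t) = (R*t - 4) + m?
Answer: 935089/64 ≈ 14611.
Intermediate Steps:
m = 10
G(R, t) = 6 + R*t (G(R, t) = (R*t - 4) + 10 = (-4 + R*t) + 10 = 6 + R*t)
Y(a, z) = 1/(2*z)
Q(k) = 47/8 + k² (Q(k) = (6 + k*k) - 1/(2*4) = (6 + k²) - 1/(2*4) = (6 + k²) - 1*⅛ = (6 + k²) - ⅛ = 47/8 + k²)
(Q(21) - 326)² = ((47/8 + 21²) - 326)² = ((47/8 + 441) - 326)² = (3575/8 - 326)² = (967/8)² = 935089/64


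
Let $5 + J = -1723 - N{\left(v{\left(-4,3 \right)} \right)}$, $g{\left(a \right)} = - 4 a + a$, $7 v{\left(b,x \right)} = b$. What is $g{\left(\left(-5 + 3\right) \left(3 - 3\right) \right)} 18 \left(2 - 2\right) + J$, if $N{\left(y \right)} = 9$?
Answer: $-1737$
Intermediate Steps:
$v{\left(b,x \right)} = \frac{b}{7}$
$g{\left(a \right)} = - 3 a$
$J = -1737$ ($J = -5 - 1732 = -1737$)
$g{\left(\left(-5 + 3\right) \left(3 - 3\right) \right)} 18 \left(2 - 2\right) + J = - 3 \left(-5 + 3\right) \left(3 - 3\right) 18 \left(2 - 2\right) - 1737 = - 3 \left(\left(-2\right) 0\right) 18 \cdot 0 - 1737 = \left(-3\right) 0 \cdot 18 \cdot 0 - 1737 = 0 \cdot 18 \cdot 0 - 1737 = 0 \cdot 0 - 1737 = 0 - 1737 = -1737$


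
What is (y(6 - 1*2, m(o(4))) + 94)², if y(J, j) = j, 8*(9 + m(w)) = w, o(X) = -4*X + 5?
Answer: 447561/64 ≈ 6993.1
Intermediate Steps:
o(X) = 5 - 4*X
m(w) = -9 + w/8
(y(6 - 1*2, m(o(4))) + 94)² = ((-9 + (5 - 4*4)/8) + 94)² = ((-9 + (5 - 16)/8) + 94)² = ((-9 + (⅛)*(-11)) + 94)² = ((-9 - 11/8) + 94)² = (-83/8 + 94)² = (669/8)² = 447561/64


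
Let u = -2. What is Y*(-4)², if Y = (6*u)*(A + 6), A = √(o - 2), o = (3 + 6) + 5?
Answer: -1152 - 384*√3 ≈ -1817.1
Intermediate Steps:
o = 14 (o = 9 + 5 = 14)
A = 2*√3 (A = √(14 - 2) = √12 = 2*√3 ≈ 3.4641)
Y = -72 - 24*√3 (Y = (6*(-2))*(2*√3 + 6) = -12*(6 + 2*√3) = -72 - 24*√3 ≈ -113.57)
Y*(-4)² = (-72 - 24*√3)*(-4)² = (-72 - 24*√3)*16 = -1152 - 384*√3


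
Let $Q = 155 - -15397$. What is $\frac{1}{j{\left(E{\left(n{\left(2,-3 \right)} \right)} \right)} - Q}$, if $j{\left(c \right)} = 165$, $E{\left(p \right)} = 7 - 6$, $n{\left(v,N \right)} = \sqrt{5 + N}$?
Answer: $- \frac{1}{15387} \approx -6.499 \cdot 10^{-5}$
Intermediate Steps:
$E{\left(p \right)} = 1$
$Q = 15552$ ($Q = 155 + 15397 = 15552$)
$\frac{1}{j{\left(E{\left(n{\left(2,-3 \right)} \right)} \right)} - Q} = \frac{1}{165 - 15552} = \frac{1}{-15387} = - \frac{1}{15387}$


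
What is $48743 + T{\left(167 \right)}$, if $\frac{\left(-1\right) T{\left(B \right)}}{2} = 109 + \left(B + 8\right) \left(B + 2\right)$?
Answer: $-10625$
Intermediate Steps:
$T{\left(B \right)} = -218 - 2 \left(2 + B\right) \left(8 + B\right)$ ($T{\left(B \right)} = - 2 \left(109 + \left(B + 8\right) \left(B + 2\right)\right) = - 2 \left(109 + \left(8 + B\right) \left(2 + B\right)\right) = - 2 \left(109 + \left(2 + B\right) \left(8 + B\right)\right) = -218 - 2 \left(2 + B\right) \left(8 + B\right)$)
$48743 + T{\left(167 \right)} = 48743 - \left(3590 + 55778\right) = 48743 - 59368 = -10625$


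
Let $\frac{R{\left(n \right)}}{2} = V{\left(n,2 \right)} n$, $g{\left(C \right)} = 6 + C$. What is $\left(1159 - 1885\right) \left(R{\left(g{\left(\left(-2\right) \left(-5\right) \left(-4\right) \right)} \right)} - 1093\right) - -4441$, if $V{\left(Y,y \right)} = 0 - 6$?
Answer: $501751$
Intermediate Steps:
$V{\left(Y,y \right)} = -6$ ($V{\left(Y,y \right)} = 0 - 6 = -6$)
$R{\left(n \right)} = - 12 n$ ($R{\left(n \right)} = 2 \left(- 6 n\right) = - 12 n$)
$\left(1159 - 1885\right) \left(R{\left(g{\left(\left(-2\right) \left(-5\right) \left(-4\right) \right)} \right)} - 1093\right) - -4441 = \left(1159 - 1885\right) \left(- 12 \left(6 + \left(-2\right) \left(-5\right) \left(-4\right)\right) - 1093\right) - -4441 = - 726 \left(- 12 \left(6 + 10 \left(-4\right)\right) - 1093\right) + 4441 = - 726 \left(- 12 \left(6 - 40\right) - 1093\right) + 4441 = - 726 \left(\left(-12\right) \left(-34\right) - 1093\right) + 4441 = - 726 \left(408 - 1093\right) + 4441 = \left(-726\right) \left(-685\right) + 4441 = 497310 + 4441 = 501751$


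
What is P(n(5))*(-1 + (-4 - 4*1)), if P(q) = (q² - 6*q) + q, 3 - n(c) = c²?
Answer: -5346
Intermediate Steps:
n(c) = 3 - c²
P(q) = q² - 5*q
P(n(5))*(-1 + (-4 - 4*1)) = ((3 - 1*5²)*(-5 + (3 - 1*5²)))*(-1 + (-4 - 4*1)) = ((3 - 1*25)*(-5 + (3 - 1*25)))*(-1 + (-4 - 4)) = ((3 - 25)*(-5 + (3 - 25)))*(-1 - 8) = -22*(-5 - 22)*(-9) = -22*(-27)*(-9) = 594*(-9) = -5346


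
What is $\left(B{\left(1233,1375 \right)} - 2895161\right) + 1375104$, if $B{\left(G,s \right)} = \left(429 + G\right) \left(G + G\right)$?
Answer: $2578435$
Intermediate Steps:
$B{\left(G,s \right)} = 2 G \left(429 + G\right)$ ($B{\left(G,s \right)} = \left(429 + G\right) 2 G = 2 G \left(429 + G\right)$)
$\left(B{\left(1233,1375 \right)} - 2895161\right) + 1375104 = \left(2 \cdot 1233 \left(429 + 1233\right) - 2895161\right) + 1375104 = \left(2 \cdot 1233 \cdot 1662 - 2895161\right) + 1375104 = \left(4098492 - 2895161\right) + 1375104 = 1203331 + 1375104 = 2578435$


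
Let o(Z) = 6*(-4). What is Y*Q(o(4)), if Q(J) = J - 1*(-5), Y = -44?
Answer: 836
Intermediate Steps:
o(Z) = -24
Q(J) = 5 + J (Q(J) = J + 5 = 5 + J)
Y*Q(o(4)) = -44*(5 - 24) = -44*(-19) = 836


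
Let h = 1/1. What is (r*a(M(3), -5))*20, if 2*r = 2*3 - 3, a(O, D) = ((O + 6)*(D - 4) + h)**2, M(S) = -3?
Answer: 20280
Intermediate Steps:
h = 1
a(O, D) = (1 + (-4 + D)*(6 + O))**2 (a(O, D) = ((O + 6)*(D - 4) + 1)**2 = ((6 + O)*(-4 + D) + 1)**2 = ((-4 + D)*(6 + O) + 1)**2 = (1 + (-4 + D)*(6 + O))**2)
r = 3/2 (r = (2*3 - 3)/2 = (6 - 3)/2 = (1/2)*3 = 3/2 ≈ 1.5000)
(r*a(M(3), -5))*20 = (3*(-23 - 4*(-3) + 6*(-5) - 5*(-3))**2/2)*20 = (3*(-23 + 12 - 30 + 15)**2/2)*20 = ((3/2)*(-26)**2)*20 = ((3/2)*676)*20 = 1014*20 = 20280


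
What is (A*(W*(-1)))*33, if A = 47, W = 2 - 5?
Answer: 4653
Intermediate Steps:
W = -3
(A*(W*(-1)))*33 = (47*(-3*(-1)))*33 = (47*3)*33 = 141*33 = 4653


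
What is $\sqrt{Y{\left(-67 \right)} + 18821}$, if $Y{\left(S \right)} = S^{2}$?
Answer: $3 \sqrt{2590} \approx 152.68$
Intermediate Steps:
$\sqrt{Y{\left(-67 \right)} + 18821} = \sqrt{\left(-67\right)^{2} + 18821} = \sqrt{4489 + 18821} = \sqrt{23310} = 3 \sqrt{2590}$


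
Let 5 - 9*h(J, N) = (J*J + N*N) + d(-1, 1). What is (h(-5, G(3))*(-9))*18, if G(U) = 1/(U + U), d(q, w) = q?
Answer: 685/2 ≈ 342.50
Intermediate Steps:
G(U) = 1/(2*U)
h(J, N) = ⅔ - J²/9 - N²/9 (h(J, N) = 5/9 - ((J*J + N*N) - 1)/9 = 5/9 - ((J² + N²) - 1)/9 = 5/9 - (-1 + J² + N²)/9 = 5/9 + (⅑ - J²/9 - N²/9) = ⅔ - J²/9 - N²/9)
(h(-5, G(3))*(-9))*18 = ((⅔ - ⅑*(-5)² - ((½)/3)²/9)*(-9))*18 = ((⅔ - ⅑*25 - ((½)*(⅓))²/9)*(-9))*18 = ((⅔ - 25/9 - (⅙)²/9)*(-9))*18 = ((⅔ - 25/9 - ⅑*1/36)*(-9))*18 = ((⅔ - 25/9 - 1/324)*(-9))*18 = -685/324*(-9)*18 = (685/36)*18 = 685/2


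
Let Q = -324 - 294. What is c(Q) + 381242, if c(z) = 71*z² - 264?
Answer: 27497582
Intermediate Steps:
Q = -618
c(z) = -264 + 71*z²
c(Q) + 381242 = (-264 + 71*(-618)²) + 381242 = (-264 + 71*381924) + 381242 = (-264 + 27116604) + 381242 = 27116340 + 381242 = 27497582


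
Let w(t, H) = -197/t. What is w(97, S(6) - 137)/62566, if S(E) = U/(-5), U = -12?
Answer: -197/6068902 ≈ -3.2461e-5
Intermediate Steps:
S(E) = 12/5 (S(E) = -12/(-5) = -12*(-⅕) = 12/5)
w(97, S(6) - 137)/62566 = -197/97/62566 = -197*1/97*(1/62566) = -197/97*1/62566 = -197/6068902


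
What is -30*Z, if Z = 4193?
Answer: -125790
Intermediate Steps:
-30*Z = -30*4193 = -125790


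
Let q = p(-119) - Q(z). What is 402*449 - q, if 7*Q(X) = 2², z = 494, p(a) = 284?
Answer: 1261502/7 ≈ 1.8021e+5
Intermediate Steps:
Q(X) = 4/7 (Q(X) = (⅐)*2² = (⅐)*4 = 4/7)
q = 1984/7 (q = 284 - 1*4/7 = 284 - 4/7 = 1984/7 ≈ 283.43)
402*449 - q = 402*449 - 1*1984/7 = 180498 - 1984/7 = 1261502/7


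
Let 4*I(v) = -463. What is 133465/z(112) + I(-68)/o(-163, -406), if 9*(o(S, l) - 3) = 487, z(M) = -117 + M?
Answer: -54884975/2056 ≈ -26695.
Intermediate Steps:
o(S, l) = 514/9 (o(S, l) = 3 + (⅑)*487 = 3 + 487/9 = 514/9)
I(v) = -463/4 (I(v) = (¼)*(-463) = -463/4)
133465/z(112) + I(-68)/o(-163, -406) = 133465/(-117 + 112) - 463/(4*514/9) = 133465/(-5) - 463/4*9/514 = 133465*(-⅕) - 4167/2056 = -26693 - 4167/2056 = -54884975/2056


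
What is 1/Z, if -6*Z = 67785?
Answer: -2/22595 ≈ -8.8515e-5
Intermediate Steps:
Z = -22595/2 (Z = -⅙*67785 = -22595/2 ≈ -11298.)
1/Z = 1/(-22595/2) = -2/22595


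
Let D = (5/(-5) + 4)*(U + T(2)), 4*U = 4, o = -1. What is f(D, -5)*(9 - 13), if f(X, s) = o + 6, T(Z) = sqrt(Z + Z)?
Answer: -20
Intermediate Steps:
U = 1 (U = (1/4)*4 = 1)
T(Z) = sqrt(2)*sqrt(Z) (T(Z) = sqrt(2*Z) = sqrt(2)*sqrt(Z))
D = 9 (D = (5/(-5) + 4)*(1 + sqrt(2)*sqrt(2)) = (5*(-1/5) + 4)*(1 + 2) = (-1 + 4)*3 = 3*3 = 9)
f(X, s) = 5 (f(X, s) = -1 + 6 = 5)
f(D, -5)*(9 - 13) = 5*(9 - 13) = 5*(-4) = -20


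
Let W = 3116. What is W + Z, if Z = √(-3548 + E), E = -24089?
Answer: 3116 + I*√27637 ≈ 3116.0 + 166.24*I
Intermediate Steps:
Z = I*√27637 (Z = √(-3548 - 24089) = √(-27637) = I*√27637 ≈ 166.24*I)
W + Z = 3116 + I*√27637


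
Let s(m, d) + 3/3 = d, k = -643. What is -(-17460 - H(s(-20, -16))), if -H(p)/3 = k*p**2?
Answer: 574941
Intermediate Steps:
s(m, d) = -1 + d
H(p) = 1929*p**2 (H(p) = -(-1929)*p**2 = 1929*p**2)
-(-17460 - H(s(-20, -16))) = -(-17460 - 1929*(-1 - 16)**2) = -(-17460 - 1929*(-17)**2) = -(-17460 - 1929*289) = -(-17460 - 1*557481) = -(-17460 - 557481) = -1*(-574941) = 574941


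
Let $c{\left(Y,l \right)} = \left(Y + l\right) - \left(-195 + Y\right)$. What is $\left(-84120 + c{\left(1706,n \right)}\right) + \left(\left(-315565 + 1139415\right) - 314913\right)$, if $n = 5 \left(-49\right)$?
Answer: $424767$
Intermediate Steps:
$n = -245$
$c{\left(Y,l \right)} = 195 + l$
$\left(-84120 + c{\left(1706,n \right)}\right) + \left(\left(-315565 + 1139415\right) - 314913\right) = \left(-84120 + \left(195 - 245\right)\right) + \left(\left(-315565 + 1139415\right) - 314913\right) = \left(-84120 - 50\right) + \left(823850 - 314913\right) = -84170 + 508937 = 424767$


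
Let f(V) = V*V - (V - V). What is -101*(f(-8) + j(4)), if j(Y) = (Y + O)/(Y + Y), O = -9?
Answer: -51207/8 ≈ -6400.9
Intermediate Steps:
j(Y) = (-9 + Y)/(2*Y) (j(Y) = (Y - 9)/(Y + Y) = (-9 + Y)/((2*Y)) = (-9 + Y)*(1/(2*Y)) = (-9 + Y)/(2*Y))
f(V) = V² (f(V) = V² - 1*0 = V² + 0 = V²)
-101*(f(-8) + j(4)) = -101*((-8)² + (½)*(-9 + 4)/4) = -101*(64 + (½)*(¼)*(-5)) = -101*(64 - 5/8) = -101*507/8 = -51207/8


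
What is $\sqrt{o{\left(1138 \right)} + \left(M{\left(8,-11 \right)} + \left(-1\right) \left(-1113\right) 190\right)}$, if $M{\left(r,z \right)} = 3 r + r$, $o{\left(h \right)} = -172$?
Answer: $\sqrt{211330} \approx 459.71$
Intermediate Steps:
$M{\left(r,z \right)} = 4 r$
$\sqrt{o{\left(1138 \right)} + \left(M{\left(8,-11 \right)} + \left(-1\right) \left(-1113\right) 190\right)} = \sqrt{-172 + \left(4 \cdot 8 + \left(-1\right) \left(-1113\right) 190\right)} = \sqrt{-172 + \left(32 + 1113 \cdot 190\right)} = \sqrt{-172 + \left(32 + 211470\right)} = \sqrt{-172 + 211502} = \sqrt{211330}$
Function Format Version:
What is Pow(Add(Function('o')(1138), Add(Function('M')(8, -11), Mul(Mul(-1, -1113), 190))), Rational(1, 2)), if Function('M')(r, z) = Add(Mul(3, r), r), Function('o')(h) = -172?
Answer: Pow(211330, Rational(1, 2)) ≈ 459.71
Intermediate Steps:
Function('M')(r, z) = Mul(4, r)
Pow(Add(Function('o')(1138), Add(Function('M')(8, -11), Mul(Mul(-1, -1113), 190))), Rational(1, 2)) = Pow(Add(-172, Add(Mul(4, 8), Mul(Mul(-1, -1113), 190))), Rational(1, 2)) = Pow(Add(-172, Add(32, Mul(1113, 190))), Rational(1, 2)) = Pow(Add(-172, Add(32, 211470)), Rational(1, 2)) = Pow(Add(-172, 211502), Rational(1, 2)) = Pow(211330, Rational(1, 2))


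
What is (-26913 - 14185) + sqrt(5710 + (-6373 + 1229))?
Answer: -41098 + sqrt(566) ≈ -41074.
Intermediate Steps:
(-26913 - 14185) + sqrt(5710 + (-6373 + 1229)) = -41098 + sqrt(5710 - 5144) = -41098 + sqrt(566)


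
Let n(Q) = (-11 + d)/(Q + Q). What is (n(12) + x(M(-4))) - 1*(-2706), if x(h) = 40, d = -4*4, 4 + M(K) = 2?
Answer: 21959/8 ≈ 2744.9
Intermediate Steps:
M(K) = -2 (M(K) = -4 + 2 = -2)
d = -16
n(Q) = -27/(2*Q) (n(Q) = (-11 - 16)/(Q + Q) = -27*1/(2*Q) = -27/(2*Q))
(n(12) + x(M(-4))) - 1*(-2706) = (-27/2/12 + 40) - 1*(-2706) = (-27/2*1/12 + 40) + 2706 = (-9/8 + 40) + 2706 = 311/8 + 2706 = 21959/8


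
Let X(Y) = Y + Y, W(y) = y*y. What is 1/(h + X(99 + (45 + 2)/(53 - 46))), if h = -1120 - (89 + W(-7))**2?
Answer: -7/139668 ≈ -5.0119e-5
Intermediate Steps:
W(y) = y**2
X(Y) = 2*Y
h = -20164 (h = -1120 - (89 + (-7)**2)**2 = -1120 - (89 + 49)**2 = -1120 - 1*138**2 = -1120 - 1*19044 = -1120 - 19044 = -20164)
1/(h + X(99 + (45 + 2)/(53 - 46))) = 1/(-20164 + 2*(99 + (45 + 2)/(53 - 46))) = 1/(-20164 + 2*(99 + 47/7)) = 1/(-20164 + 2*(740/7)) = 1/(-20164 + 1480/7) = 1/(-139668/7) = -7/139668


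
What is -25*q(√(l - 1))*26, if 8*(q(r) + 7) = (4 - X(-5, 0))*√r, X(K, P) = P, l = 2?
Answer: 4225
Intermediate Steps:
q(r) = -7 + √r/2 (q(r) = -7 + ((4 - 1*0)*√r)/8 = -7 + ((4 + 0)*√r)/8 = -7 + (4*√r)/8 = -7 + √r/2)
-25*q(√(l - 1))*26 = -25*(-7 + √(√(2 - 1))/2)*26 = -25*(-7 + √(√1)/2)*26 = -25*(-7 + √1/2)*26 = -25*(-7 + (½)*1)*26 = -25*(-7 + ½)*26 = -25*(-13/2)*26 = (325/2)*26 = 4225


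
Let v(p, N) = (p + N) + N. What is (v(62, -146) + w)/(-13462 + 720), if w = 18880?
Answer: -9325/6371 ≈ -1.4637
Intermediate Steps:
v(p, N) = p + 2*N (v(p, N) = (N + p) + N = p + 2*N)
(v(62, -146) + w)/(-13462 + 720) = ((62 + 2*(-146)) + 18880)/(-13462 + 720) = ((62 - 292) + 18880)/(-12742) = (-230 + 18880)*(-1/12742) = 18650*(-1/12742) = -9325/6371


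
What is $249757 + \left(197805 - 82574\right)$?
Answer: $364988$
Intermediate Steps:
$249757 + \left(197805 - 82574\right) = 249757 + 115231 = 364988$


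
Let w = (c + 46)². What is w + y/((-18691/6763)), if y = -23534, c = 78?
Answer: 446553258/18691 ≈ 23891.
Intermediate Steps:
w = 15376 (w = (78 + 46)² = 124² = 15376)
w + y/((-18691/6763)) = 15376 - 23534/((-18691/6763)) = 15376 - 23534/((-18691*1/6763)) = 15376 - 23534/(-18691/6763) = 15376 - 23534*(-6763/18691) = 15376 + 159160442/18691 = 446553258/18691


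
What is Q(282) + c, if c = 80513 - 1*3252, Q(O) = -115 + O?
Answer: 77428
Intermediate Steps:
c = 77261 (c = 80513 - 3252 = 77261)
Q(282) + c = (-115 + 282) + 77261 = 167 + 77261 = 77428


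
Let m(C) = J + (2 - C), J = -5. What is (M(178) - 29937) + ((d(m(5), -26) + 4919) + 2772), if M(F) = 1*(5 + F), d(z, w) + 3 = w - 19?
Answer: -22111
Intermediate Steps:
m(C) = -3 - C (m(C) = -5 + (2 - C) = -3 - C)
d(z, w) = -22 + w (d(z, w) = -3 + (w - 19) = -3 + (-19 + w) = -22 + w)
M(F) = 5 + F
(M(178) - 29937) + ((d(m(5), -26) + 4919) + 2772) = ((5 + 178) - 29937) + (((-22 - 26) + 4919) + 2772) = (183 - 29937) + ((-48 + 4919) + 2772) = -29754 + (4871 + 2772) = -29754 + 7643 = -22111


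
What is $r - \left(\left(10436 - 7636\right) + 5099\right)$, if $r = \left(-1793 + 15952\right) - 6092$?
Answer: $168$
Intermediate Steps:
$r = 8067$ ($r = 14159 - 6092 = 8067$)
$r - \left(\left(10436 - 7636\right) + 5099\right) = 8067 - \left(\left(10436 - 7636\right) + 5099\right) = 8067 - \left(2800 + 5099\right) = 8067 - 7899 = 168$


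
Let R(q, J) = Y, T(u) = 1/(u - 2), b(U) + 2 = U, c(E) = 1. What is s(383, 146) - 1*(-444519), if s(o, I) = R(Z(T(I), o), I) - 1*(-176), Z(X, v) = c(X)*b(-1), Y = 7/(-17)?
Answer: 7559808/17 ≈ 4.4469e+5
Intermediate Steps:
b(U) = -2 + U
Y = -7/17 (Y = 7*(-1/17) = -7/17 ≈ -0.41176)
T(u) = 1/(-2 + u)
Z(X, v) = -3 (Z(X, v) = 1*(-2 - 1) = 1*(-3) = -3)
R(q, J) = -7/17
s(o, I) = 2985/17 (s(o, I) = -7/17 - 1*(-176) = -7/17 + 176 = 2985/17)
s(383, 146) - 1*(-444519) = 2985/17 - 1*(-444519) = 2985/17 + 444519 = 7559808/17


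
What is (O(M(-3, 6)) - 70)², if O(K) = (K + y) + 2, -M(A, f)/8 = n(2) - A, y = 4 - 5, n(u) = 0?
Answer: 8649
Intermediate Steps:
y = -1
M(A, f) = 8*A (M(A, f) = -8*(0 - A) = -(-8)*A = 8*A)
O(K) = 1 + K (O(K) = (K - 1) + 2 = (-1 + K) + 2 = 1 + K)
(O(M(-3, 6)) - 70)² = ((1 + 8*(-3)) - 70)² = ((1 - 24) - 70)² = (-23 - 70)² = (-93)² = 8649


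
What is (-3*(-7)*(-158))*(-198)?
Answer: 656964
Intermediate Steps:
(-3*(-7)*(-158))*(-198) = (21*(-158))*(-198) = -3318*(-198) = 656964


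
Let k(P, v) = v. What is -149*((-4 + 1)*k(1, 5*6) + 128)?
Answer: -5662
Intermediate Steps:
-149*((-4 + 1)*k(1, 5*6) + 128) = -149*((-4 + 1)*(5*6) + 128) = -149*(-3*30 + 128) = -149*(-90 + 128) = -149*38 = -5662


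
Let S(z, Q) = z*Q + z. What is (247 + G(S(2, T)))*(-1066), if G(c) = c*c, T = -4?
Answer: -301678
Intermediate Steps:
S(z, Q) = z + Q*z (S(z, Q) = Q*z + z = z + Q*z)
G(c) = c²
(247 + G(S(2, T)))*(-1066) = (247 + (2*(1 - 4))²)*(-1066) = (247 + (2*(-3))²)*(-1066) = (247 + (-6)²)*(-1066) = (247 + 36)*(-1066) = 283*(-1066) = -301678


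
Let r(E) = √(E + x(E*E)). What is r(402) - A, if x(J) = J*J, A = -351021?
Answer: 351021 + √26115853218 ≈ 5.1263e+5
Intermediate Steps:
x(J) = J²
r(E) = √(E + E⁴) (r(E) = √(E + (E*E)²) = √(E + (E²)²) = √(E + E⁴))
r(402) - A = √(402 + 402⁴) - 1*(-351021) = √(402 + 26115852816) + 351021 = √26115853218 + 351021 = 351021 + √26115853218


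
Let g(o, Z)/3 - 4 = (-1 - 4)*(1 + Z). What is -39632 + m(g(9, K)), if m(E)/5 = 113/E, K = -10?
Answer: -5825339/147 ≈ -39628.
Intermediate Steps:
g(o, Z) = -3 - 15*Z (g(o, Z) = 12 + 3*((-1 - 4)*(1 + Z)) = 12 + 3*(-5*(1 + Z)) = 12 + 3*(-5 - 5*Z) = 12 + (-15 - 15*Z) = -3 - 15*Z)
m(E) = 565/E (m(E) = 5*(113/E) = 565/E)
-39632 + m(g(9, K)) = -39632 + 565/(-3 - 15*(-10)) = -39632 + 565/(-3 + 150) = -39632 + 565/147 = -5825339/147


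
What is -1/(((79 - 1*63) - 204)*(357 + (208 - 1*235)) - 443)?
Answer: 1/62483 ≈ 1.6004e-5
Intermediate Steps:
-1/(((79 - 1*63) - 204)*(357 + (208 - 1*235)) - 443) = -1/(((79 - 63) - 204)*(357 + (208 - 235)) - 443) = -1/((16 - 204)*(357 - 27) - 443) = -1/(-188*330 - 443) = -1/(-62040 - 443) = -1/(-62483) = -1*(-1/62483) = 1/62483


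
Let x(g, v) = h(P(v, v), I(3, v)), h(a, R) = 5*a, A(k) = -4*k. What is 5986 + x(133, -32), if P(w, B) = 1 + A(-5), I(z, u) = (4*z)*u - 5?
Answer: 6091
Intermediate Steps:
I(z, u) = -5 + 4*u*z (I(z, u) = 4*u*z - 5 = -5 + 4*u*z)
P(w, B) = 21 (P(w, B) = 1 - 4*(-5) = 1 + 20 = 21)
x(g, v) = 105 (x(g, v) = 5*21 = 105)
5986 + x(133, -32) = 5986 + 105 = 6091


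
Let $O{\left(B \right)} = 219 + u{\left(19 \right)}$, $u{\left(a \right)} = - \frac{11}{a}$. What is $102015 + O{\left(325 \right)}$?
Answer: $\frac{1942435}{19} \approx 1.0223 \cdot 10^{5}$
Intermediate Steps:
$O{\left(B \right)} = \frac{4150}{19}$ ($O{\left(B \right)} = 219 - \frac{11}{19} = \frac{4150}{19}$)
$102015 + O{\left(325 \right)} = 102015 + \frac{4150}{19} = \frac{1942435}{19}$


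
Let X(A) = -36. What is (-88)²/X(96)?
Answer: -1936/9 ≈ -215.11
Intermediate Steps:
(-88)²/X(96) = (-88)²/(-36) = 7744*(-1/36) = -1936/9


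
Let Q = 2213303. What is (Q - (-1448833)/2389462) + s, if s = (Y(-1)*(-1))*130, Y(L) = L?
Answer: 5288915491879/2389462 ≈ 2.2134e+6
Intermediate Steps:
s = 130 (s = -1*(-1)*130 = 1*130 = 130)
(Q - (-1448833)/2389462) + s = (2213303 - (-1448833)/2389462) + 130 = (2213303 - 1*(-1448833/2389462)) + 130 = (2213303 + 1448833/2389462) + 130 = 5288604861819/2389462 + 130 = 5288915491879/2389462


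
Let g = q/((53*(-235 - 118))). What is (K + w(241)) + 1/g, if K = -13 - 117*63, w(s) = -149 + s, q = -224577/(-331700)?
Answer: -7843390784/224577 ≈ -34925.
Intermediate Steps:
q = 224577/331700 (q = -224577*(-1/331700) = 224577/331700 ≈ 0.67705)
g = -224577/6205775300 (g = 224577/(331700*((53*(-235 - 118)))) = 224577/(331700*((53*(-353)))) = (224577/331700)/(-18709) = (224577/331700)*(-1/18709) = -224577/6205775300 ≈ -3.6188e-5)
K = -7384 (K = -13 - 7371 = -7384)
(K + w(241)) + 1/g = (-7384 + (-149 + 241)) + 1/(-224577/6205775300) = (-7384 + 92) - 6205775300/224577 = -7292 - 6205775300/224577 = -7843390784/224577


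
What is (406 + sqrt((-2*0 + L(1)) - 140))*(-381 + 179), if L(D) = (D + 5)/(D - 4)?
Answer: -82012 - 202*I*sqrt(142) ≈ -82012.0 - 2407.1*I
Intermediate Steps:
L(D) = (5 + D)/(-4 + D)
(406 + sqrt((-2*0 + L(1)) - 140))*(-381 + 179) = (406 + sqrt((-2*0 + (5 + 1)/(-4 + 1)) - 140))*(-381 + 179) = (406 + sqrt((0 + 6/(-3)) - 140))*(-202) = (406 + sqrt((0 - 1/3*6) - 140))*(-202) = (406 + sqrt((0 - 2) - 140))*(-202) = (406 + sqrt(-2 - 140))*(-202) = (406 + sqrt(-142))*(-202) = (406 + I*sqrt(142))*(-202) = -82012 - 202*I*sqrt(142)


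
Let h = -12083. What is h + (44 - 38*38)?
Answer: -13483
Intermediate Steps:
h + (44 - 38*38) = -12083 + (44 - 38*38) = -12083 + (44 - 1444) = -12083 - 1400 = -13483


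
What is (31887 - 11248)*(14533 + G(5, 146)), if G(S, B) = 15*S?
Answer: 301494512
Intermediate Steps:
(31887 - 11248)*(14533 + G(5, 146)) = (31887 - 11248)*(14533 + 15*5) = 20639*(14533 + 75) = 20639*14608 = 301494512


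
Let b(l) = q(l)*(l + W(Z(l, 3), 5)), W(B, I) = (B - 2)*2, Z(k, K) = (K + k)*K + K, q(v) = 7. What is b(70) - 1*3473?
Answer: 97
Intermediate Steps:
Z(k, K) = K + K*(K + k) (Z(k, K) = K*(K + k) + K = K + K*(K + k))
W(B, I) = -4 + 2*B (W(B, I) = (-2 + B)*2 = -4 + 2*B)
b(l) = 140 + 49*l (b(l) = 7*(l + (-4 + 2*(3*(1 + 3 + l)))) = 7*(l + (-4 + 2*(3*(4 + l)))) = 7*(l + (-4 + 2*(12 + 3*l))) = 7*(l + (-4 + (24 + 6*l))) = 7*(l + (20 + 6*l)) = 7*(20 + 7*l) = 140 + 49*l)
b(70) - 1*3473 = (140 + 49*70) - 1*3473 = (140 + 3430) - 3473 = 3570 - 3473 = 97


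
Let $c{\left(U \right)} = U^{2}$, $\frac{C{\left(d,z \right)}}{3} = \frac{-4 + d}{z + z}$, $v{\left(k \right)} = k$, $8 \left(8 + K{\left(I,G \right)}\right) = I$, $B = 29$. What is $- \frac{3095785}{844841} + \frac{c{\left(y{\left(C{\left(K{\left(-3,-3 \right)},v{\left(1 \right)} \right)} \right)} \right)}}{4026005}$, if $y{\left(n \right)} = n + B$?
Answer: $- \frac{3190669785794151}{870741527092480} \approx -3.6643$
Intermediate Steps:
$K{\left(I,G \right)} = -8 + \frac{I}{8}$
$C{\left(d,z \right)} = \frac{3 \left(-4 + d\right)}{2 z}$ ($C{\left(d,z \right)} = 3 \frac{-4 + d}{z + z} = 3 \frac{-4 + d}{2 z} = \frac{3 \left(-4 + d\right)}{2 z}$)
$y{\left(n \right)} = 29 + n$ ($y{\left(n \right)} = n + 29 = 29 + n$)
$- \frac{3095785}{844841} + \frac{c{\left(y{\left(C{\left(K{\left(-3,-3 \right)},v{\left(1 \right)} \right)} \right)} \right)}}{4026005} = - \frac{3095785}{844841} + \frac{\left(29 + \frac{3 \left(-4 + \left(-8 + \frac{1}{8} \left(-3\right)\right)\right)}{2 \cdot 1}\right)^{2}}{4026005} = \left(-3095785\right) \frac{1}{844841} + \left(29 + \frac{3}{2} \cdot 1 \left(-4 - \frac{67}{8}\right)\right)^{2} \cdot \frac{1}{4026005} = - \frac{3095785}{844841} + \left(29 + \frac{3}{2} \cdot 1 \left(-4 - \frac{67}{8}\right)\right)^{2} \cdot \frac{1}{4026005} = - \frac{3095785}{844841} + \left(29 + \frac{3}{2} \cdot 1 \left(- \frac{99}{8}\right)\right)^{2} \cdot \frac{1}{4026005} = - \frac{3095785}{844841} + \left(29 - \frac{297}{16}\right)^{2} \cdot \frac{1}{4026005} = - \frac{3095785}{844841} + \left(\frac{167}{16}\right)^{2} \cdot \frac{1}{4026005} = - \frac{3095785}{844841} + \frac{27889}{256} \cdot \frac{1}{4026005} = - \frac{3095785}{844841} + \frac{27889}{1030657280} = - \frac{3190669785794151}{870741527092480}$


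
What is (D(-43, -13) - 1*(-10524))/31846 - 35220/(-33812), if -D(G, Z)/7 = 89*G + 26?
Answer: 594272373/269194238 ≈ 2.2076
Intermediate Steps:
D(G, Z) = -182 - 623*G (D(G, Z) = -7*(89*G + 26) = -7*(26 + 89*G) = -182 - 623*G)
(D(-43, -13) - 1*(-10524))/31846 - 35220/(-33812) = ((-182 - 623*(-43)) - 1*(-10524))/31846 - 35220/(-33812) = ((-182 + 26789) + 10524)*(1/31846) - 35220*(-1/33812) = (26607 + 10524)*(1/31846) + 8805/8453 = 37131*(1/31846) + 8805/8453 = 37131/31846 + 8805/8453 = 594272373/269194238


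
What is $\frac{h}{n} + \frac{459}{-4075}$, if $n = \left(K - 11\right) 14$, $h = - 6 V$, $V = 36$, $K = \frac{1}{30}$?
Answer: $\frac{12145923}{9384725} \approx 1.2942$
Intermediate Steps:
$K = \frac{1}{30} \approx 0.033333$
$h = -216$ ($h = \left(-6\right) 36 = -216$)
$n = - \frac{2303}{15}$ ($n = \left(\frac{1}{30} - 11\right) 14 = \left(- \frac{329}{30}\right) 14 = - \frac{2303}{15} \approx -153.53$)
$\frac{h}{n} + \frac{459}{-4075} = - \frac{216}{- \frac{2303}{15}} + \frac{459}{-4075} = \left(-216\right) \left(- \frac{15}{2303}\right) + 459 \left(- \frac{1}{4075}\right) = \frac{3240}{2303} - \frac{459}{4075} = \frac{12145923}{9384725}$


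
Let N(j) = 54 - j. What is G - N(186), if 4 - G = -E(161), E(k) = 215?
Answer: 351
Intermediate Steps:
G = 219 (G = 4 - (-1)*215 = 4 - 1*(-215) = 4 + 215 = 219)
G - N(186) = 219 - (54 - 1*186) = 219 - (54 - 186) = 219 - 1*(-132) = 219 + 132 = 351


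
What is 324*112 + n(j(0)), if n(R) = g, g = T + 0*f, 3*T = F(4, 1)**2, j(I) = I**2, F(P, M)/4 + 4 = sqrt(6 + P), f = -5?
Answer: 109280/3 - 128*sqrt(10)/3 ≈ 36292.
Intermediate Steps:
F(P, M) = -16 + 4*sqrt(6 + P)
T = (-16 + 4*sqrt(10))**2/3 (T = (-16 + 4*sqrt(6 + 4))**2/3 = (-16 + 4*sqrt(10))**2/3 ≈ 3.7428)
g = 416/3 - 128*sqrt(10)/3 (g = (416/3 - 128*sqrt(10)/3) + 0*(-5) = (416/3 - 128*sqrt(10)/3) + 0 = 416/3 - 128*sqrt(10)/3 ≈ 3.7428)
n(R) = 416/3 - 128*sqrt(10)/3
324*112 + n(j(0)) = 324*112 + (416/3 - 128*sqrt(10)/3) = 36288 + (416/3 - 128*sqrt(10)/3) = 109280/3 - 128*sqrt(10)/3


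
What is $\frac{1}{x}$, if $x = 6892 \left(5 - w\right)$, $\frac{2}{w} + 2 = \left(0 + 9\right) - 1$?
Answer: $\frac{3}{96488} \approx 3.1092 \cdot 10^{-5}$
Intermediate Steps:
$w = \frac{1}{3}$ ($w = \frac{2}{-2 + \left(\left(0 + 9\right) - 1\right)} = \frac{2}{-2 + \left(9 - 1\right)} = \frac{2}{-2 + 8} = \frac{2}{6} = 2 \cdot \frac{1}{6} = \frac{1}{3} \approx 0.33333$)
$x = \frac{96488}{3}$ ($x = 6892 \left(5 - \frac{1}{3}\right) = 6892 \cdot \frac{14}{3} = \frac{96488}{3} \approx 32163.0$)
$\frac{1}{x} = \frac{1}{\frac{96488}{3}} = \frac{3}{96488}$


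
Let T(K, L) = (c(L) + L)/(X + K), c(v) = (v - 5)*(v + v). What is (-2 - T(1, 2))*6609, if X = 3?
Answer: 6609/2 ≈ 3304.5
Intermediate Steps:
c(v) = 2*v*(-5 + v) (c(v) = (-5 + v)*(2*v) = 2*v*(-5 + v))
T(K, L) = (L + 2*L*(-5 + L))/(3 + K) (T(K, L) = (2*L*(-5 + L) + L)/(3 + K) = (L + 2*L*(-5 + L))/(3 + K))
(-2 - T(1, 2))*6609 = (-2 - 2*(-9 + 2*2)/(3 + 1))*6609 = (-2 - 2*(-9 + 4)/4)*6609 = (-2 - 2*(-5)/4)*6609 = (-2 - 1*(-5/2))*6609 = (-2 + 5/2)*6609 = (½)*6609 = 6609/2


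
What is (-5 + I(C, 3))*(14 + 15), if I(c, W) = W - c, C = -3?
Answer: 29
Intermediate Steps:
(-5 + I(C, 3))*(14 + 15) = (-5 + (3 - 1*(-3)))*(14 + 15) = (-5 + (3 + 3))*29 = (-5 + 6)*29 = 1*29 = 29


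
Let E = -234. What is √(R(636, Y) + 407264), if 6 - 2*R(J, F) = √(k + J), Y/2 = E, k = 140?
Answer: √(407267 - √194) ≈ 638.16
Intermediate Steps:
Y = -468 (Y = 2*(-234) = -468)
R(J, F) = 3 - √(140 + J)/2
√(R(636, Y) + 407264) = √((3 - √(140 + 636)/2) + 407264) = √((3 - √194) + 407264) = √(407267 - √194)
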